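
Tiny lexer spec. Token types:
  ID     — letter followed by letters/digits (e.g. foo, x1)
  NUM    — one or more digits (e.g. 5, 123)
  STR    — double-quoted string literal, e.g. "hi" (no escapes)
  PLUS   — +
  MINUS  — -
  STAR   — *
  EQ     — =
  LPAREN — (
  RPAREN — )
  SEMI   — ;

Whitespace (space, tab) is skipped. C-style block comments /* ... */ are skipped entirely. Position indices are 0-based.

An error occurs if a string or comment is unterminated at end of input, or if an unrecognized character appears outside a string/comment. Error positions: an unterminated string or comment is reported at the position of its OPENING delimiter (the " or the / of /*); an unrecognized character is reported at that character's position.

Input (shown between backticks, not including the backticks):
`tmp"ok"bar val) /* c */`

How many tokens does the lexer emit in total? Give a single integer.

Answer: 5

Derivation:
pos=0: emit ID 'tmp' (now at pos=3)
pos=3: enter STRING mode
pos=3: emit STR "ok" (now at pos=7)
pos=7: emit ID 'bar' (now at pos=10)
pos=11: emit ID 'val' (now at pos=14)
pos=14: emit RPAREN ')'
pos=16: enter COMMENT mode (saw '/*')
exit COMMENT mode (now at pos=23)
DONE. 5 tokens: [ID, STR, ID, ID, RPAREN]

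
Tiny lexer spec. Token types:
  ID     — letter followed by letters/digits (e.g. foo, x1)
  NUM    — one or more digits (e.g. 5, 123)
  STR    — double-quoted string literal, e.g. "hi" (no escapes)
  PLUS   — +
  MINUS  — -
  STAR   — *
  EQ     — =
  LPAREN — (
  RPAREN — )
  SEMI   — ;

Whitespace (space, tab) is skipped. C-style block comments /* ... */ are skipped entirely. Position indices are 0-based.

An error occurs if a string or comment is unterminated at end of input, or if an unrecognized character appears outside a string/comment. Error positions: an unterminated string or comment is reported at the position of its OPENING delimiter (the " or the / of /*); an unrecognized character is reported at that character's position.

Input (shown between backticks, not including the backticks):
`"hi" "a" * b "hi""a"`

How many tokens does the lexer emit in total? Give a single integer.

pos=0: enter STRING mode
pos=0: emit STR "hi" (now at pos=4)
pos=5: enter STRING mode
pos=5: emit STR "a" (now at pos=8)
pos=9: emit STAR '*'
pos=11: emit ID 'b' (now at pos=12)
pos=13: enter STRING mode
pos=13: emit STR "hi" (now at pos=17)
pos=17: enter STRING mode
pos=17: emit STR "a" (now at pos=20)
DONE. 6 tokens: [STR, STR, STAR, ID, STR, STR]

Answer: 6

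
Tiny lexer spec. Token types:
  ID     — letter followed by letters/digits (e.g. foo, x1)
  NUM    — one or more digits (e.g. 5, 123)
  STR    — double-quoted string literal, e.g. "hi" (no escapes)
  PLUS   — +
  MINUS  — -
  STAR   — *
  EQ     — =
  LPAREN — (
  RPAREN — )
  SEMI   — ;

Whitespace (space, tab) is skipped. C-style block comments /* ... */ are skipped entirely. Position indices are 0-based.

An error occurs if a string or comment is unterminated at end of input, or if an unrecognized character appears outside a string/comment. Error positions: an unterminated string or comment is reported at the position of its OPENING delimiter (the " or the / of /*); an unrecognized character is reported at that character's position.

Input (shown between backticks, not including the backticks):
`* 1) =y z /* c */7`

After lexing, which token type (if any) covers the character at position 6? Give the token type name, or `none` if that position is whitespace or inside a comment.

Answer: ID

Derivation:
pos=0: emit STAR '*'
pos=2: emit NUM '1' (now at pos=3)
pos=3: emit RPAREN ')'
pos=5: emit EQ '='
pos=6: emit ID 'y' (now at pos=7)
pos=8: emit ID 'z' (now at pos=9)
pos=10: enter COMMENT mode (saw '/*')
exit COMMENT mode (now at pos=17)
pos=17: emit NUM '7' (now at pos=18)
DONE. 7 tokens: [STAR, NUM, RPAREN, EQ, ID, ID, NUM]
Position 6: char is 'y' -> ID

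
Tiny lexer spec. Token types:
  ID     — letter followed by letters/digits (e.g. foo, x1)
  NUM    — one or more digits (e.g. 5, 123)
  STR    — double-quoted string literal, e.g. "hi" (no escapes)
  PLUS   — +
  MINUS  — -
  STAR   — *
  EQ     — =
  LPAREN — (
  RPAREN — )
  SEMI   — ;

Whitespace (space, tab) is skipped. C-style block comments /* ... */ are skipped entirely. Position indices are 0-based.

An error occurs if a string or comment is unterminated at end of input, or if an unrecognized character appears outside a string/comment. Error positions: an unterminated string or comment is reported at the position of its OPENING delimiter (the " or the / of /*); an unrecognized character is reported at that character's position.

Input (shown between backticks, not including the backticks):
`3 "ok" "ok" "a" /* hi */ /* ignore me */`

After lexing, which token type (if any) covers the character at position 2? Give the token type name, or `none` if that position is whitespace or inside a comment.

pos=0: emit NUM '3' (now at pos=1)
pos=2: enter STRING mode
pos=2: emit STR "ok" (now at pos=6)
pos=7: enter STRING mode
pos=7: emit STR "ok" (now at pos=11)
pos=12: enter STRING mode
pos=12: emit STR "a" (now at pos=15)
pos=16: enter COMMENT mode (saw '/*')
exit COMMENT mode (now at pos=24)
pos=25: enter COMMENT mode (saw '/*')
exit COMMENT mode (now at pos=40)
DONE. 4 tokens: [NUM, STR, STR, STR]
Position 2: char is '"' -> STR

Answer: STR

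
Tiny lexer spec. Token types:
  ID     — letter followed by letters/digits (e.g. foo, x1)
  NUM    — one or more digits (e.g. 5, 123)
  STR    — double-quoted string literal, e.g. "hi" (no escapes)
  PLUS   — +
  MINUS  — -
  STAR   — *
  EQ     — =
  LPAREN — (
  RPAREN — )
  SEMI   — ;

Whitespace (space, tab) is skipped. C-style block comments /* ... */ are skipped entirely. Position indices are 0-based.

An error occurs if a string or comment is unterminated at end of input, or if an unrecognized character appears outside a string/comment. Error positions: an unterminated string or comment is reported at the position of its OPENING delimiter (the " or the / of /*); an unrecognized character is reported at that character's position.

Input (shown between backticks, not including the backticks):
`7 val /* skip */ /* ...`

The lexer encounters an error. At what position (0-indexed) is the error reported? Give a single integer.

Answer: 17

Derivation:
pos=0: emit NUM '7' (now at pos=1)
pos=2: emit ID 'val' (now at pos=5)
pos=6: enter COMMENT mode (saw '/*')
exit COMMENT mode (now at pos=16)
pos=17: enter COMMENT mode (saw '/*')
pos=17: ERROR — unterminated comment (reached EOF)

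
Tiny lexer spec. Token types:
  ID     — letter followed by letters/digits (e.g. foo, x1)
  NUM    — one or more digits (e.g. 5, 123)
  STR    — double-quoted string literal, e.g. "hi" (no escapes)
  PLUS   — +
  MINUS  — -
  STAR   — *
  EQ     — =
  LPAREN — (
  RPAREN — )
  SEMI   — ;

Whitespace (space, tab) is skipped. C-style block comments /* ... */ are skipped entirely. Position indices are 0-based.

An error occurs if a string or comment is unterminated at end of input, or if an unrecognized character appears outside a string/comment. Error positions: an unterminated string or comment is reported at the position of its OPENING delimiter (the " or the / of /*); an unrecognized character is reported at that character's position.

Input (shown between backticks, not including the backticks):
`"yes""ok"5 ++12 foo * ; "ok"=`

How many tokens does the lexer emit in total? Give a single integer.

pos=0: enter STRING mode
pos=0: emit STR "yes" (now at pos=5)
pos=5: enter STRING mode
pos=5: emit STR "ok" (now at pos=9)
pos=9: emit NUM '5' (now at pos=10)
pos=11: emit PLUS '+'
pos=12: emit PLUS '+'
pos=13: emit NUM '12' (now at pos=15)
pos=16: emit ID 'foo' (now at pos=19)
pos=20: emit STAR '*'
pos=22: emit SEMI ';'
pos=24: enter STRING mode
pos=24: emit STR "ok" (now at pos=28)
pos=28: emit EQ '='
DONE. 11 tokens: [STR, STR, NUM, PLUS, PLUS, NUM, ID, STAR, SEMI, STR, EQ]

Answer: 11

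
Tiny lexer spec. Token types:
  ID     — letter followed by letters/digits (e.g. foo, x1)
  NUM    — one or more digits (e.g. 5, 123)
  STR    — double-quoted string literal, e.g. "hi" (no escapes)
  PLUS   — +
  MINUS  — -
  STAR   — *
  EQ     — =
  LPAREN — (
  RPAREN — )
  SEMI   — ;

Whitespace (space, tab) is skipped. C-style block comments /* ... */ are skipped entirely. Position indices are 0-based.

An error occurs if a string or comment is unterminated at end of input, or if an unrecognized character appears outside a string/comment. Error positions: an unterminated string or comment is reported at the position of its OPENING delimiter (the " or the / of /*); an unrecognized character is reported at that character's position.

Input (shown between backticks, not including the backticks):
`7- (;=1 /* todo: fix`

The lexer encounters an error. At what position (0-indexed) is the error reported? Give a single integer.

pos=0: emit NUM '7' (now at pos=1)
pos=1: emit MINUS '-'
pos=3: emit LPAREN '('
pos=4: emit SEMI ';'
pos=5: emit EQ '='
pos=6: emit NUM '1' (now at pos=7)
pos=8: enter COMMENT mode (saw '/*')
pos=8: ERROR — unterminated comment (reached EOF)

Answer: 8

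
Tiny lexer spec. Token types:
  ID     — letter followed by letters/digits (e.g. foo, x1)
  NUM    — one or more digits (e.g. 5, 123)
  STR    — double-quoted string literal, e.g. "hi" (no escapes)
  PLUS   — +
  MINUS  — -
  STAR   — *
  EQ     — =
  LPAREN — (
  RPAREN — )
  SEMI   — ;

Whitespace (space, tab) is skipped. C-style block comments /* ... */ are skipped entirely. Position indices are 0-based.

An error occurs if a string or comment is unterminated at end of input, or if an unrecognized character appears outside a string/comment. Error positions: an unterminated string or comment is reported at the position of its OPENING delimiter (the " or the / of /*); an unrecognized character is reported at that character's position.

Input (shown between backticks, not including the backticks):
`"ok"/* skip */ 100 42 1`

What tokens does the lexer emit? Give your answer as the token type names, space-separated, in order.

pos=0: enter STRING mode
pos=0: emit STR "ok" (now at pos=4)
pos=4: enter COMMENT mode (saw '/*')
exit COMMENT mode (now at pos=14)
pos=15: emit NUM '100' (now at pos=18)
pos=19: emit NUM '42' (now at pos=21)
pos=22: emit NUM '1' (now at pos=23)
DONE. 4 tokens: [STR, NUM, NUM, NUM]

Answer: STR NUM NUM NUM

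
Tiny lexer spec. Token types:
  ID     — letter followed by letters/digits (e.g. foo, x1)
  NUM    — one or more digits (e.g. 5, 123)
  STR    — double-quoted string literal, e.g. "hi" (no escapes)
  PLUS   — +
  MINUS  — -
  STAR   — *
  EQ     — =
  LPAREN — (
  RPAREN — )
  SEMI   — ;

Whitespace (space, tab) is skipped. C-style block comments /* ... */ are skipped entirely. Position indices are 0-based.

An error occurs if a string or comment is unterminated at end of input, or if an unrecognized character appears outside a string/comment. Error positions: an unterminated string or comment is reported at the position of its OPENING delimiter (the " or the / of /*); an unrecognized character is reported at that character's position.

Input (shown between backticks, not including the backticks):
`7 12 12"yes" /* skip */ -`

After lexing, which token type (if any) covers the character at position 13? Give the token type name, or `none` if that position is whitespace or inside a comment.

pos=0: emit NUM '7' (now at pos=1)
pos=2: emit NUM '12' (now at pos=4)
pos=5: emit NUM '12' (now at pos=7)
pos=7: enter STRING mode
pos=7: emit STR "yes" (now at pos=12)
pos=13: enter COMMENT mode (saw '/*')
exit COMMENT mode (now at pos=23)
pos=24: emit MINUS '-'
DONE. 5 tokens: [NUM, NUM, NUM, STR, MINUS]
Position 13: char is '/' -> none

Answer: none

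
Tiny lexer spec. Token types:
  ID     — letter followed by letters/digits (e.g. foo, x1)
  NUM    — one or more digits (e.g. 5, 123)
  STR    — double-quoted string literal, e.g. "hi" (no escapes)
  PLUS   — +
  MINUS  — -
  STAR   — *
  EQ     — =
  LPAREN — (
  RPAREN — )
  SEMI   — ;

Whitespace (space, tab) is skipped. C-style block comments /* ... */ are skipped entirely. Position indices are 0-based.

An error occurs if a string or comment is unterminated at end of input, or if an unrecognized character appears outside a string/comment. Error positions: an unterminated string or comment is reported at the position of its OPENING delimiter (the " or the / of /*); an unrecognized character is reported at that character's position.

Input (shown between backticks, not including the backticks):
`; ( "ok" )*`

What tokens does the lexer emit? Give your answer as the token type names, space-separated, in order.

pos=0: emit SEMI ';'
pos=2: emit LPAREN '('
pos=4: enter STRING mode
pos=4: emit STR "ok" (now at pos=8)
pos=9: emit RPAREN ')'
pos=10: emit STAR '*'
DONE. 5 tokens: [SEMI, LPAREN, STR, RPAREN, STAR]

Answer: SEMI LPAREN STR RPAREN STAR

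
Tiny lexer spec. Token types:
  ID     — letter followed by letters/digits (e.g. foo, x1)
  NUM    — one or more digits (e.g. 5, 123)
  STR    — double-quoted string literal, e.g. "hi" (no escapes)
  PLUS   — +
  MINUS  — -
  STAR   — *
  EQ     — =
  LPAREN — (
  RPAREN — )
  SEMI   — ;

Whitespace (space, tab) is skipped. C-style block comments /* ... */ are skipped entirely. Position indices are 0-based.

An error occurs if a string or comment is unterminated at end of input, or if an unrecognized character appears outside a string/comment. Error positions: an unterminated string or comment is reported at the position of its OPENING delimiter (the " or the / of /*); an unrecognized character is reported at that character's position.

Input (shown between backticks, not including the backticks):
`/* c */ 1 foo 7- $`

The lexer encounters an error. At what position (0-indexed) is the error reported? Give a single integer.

pos=0: enter COMMENT mode (saw '/*')
exit COMMENT mode (now at pos=7)
pos=8: emit NUM '1' (now at pos=9)
pos=10: emit ID 'foo' (now at pos=13)
pos=14: emit NUM '7' (now at pos=15)
pos=15: emit MINUS '-'
pos=17: ERROR — unrecognized char '$'

Answer: 17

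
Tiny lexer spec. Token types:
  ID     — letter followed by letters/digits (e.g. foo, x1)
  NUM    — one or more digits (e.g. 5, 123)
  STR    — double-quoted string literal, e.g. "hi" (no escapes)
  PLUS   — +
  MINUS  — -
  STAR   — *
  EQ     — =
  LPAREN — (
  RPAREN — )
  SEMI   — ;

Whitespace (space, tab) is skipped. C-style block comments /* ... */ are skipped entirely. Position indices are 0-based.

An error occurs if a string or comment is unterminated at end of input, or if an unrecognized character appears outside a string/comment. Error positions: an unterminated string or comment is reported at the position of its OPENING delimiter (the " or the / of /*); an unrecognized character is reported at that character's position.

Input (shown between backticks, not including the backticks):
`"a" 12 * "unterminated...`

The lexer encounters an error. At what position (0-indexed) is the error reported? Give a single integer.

Answer: 9

Derivation:
pos=0: enter STRING mode
pos=0: emit STR "a" (now at pos=3)
pos=4: emit NUM '12' (now at pos=6)
pos=7: emit STAR '*'
pos=9: enter STRING mode
pos=9: ERROR — unterminated string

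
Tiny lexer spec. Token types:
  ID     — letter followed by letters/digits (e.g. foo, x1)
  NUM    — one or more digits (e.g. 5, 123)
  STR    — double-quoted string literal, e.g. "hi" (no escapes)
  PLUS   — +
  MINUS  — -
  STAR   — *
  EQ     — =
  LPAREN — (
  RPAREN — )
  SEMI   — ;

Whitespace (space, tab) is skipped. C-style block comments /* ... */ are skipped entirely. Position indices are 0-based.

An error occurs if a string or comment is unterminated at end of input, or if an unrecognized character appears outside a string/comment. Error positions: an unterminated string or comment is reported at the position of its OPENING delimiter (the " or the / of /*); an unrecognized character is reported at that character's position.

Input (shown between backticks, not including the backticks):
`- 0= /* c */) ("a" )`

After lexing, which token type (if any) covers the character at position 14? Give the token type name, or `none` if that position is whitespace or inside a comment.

pos=0: emit MINUS '-'
pos=2: emit NUM '0' (now at pos=3)
pos=3: emit EQ '='
pos=5: enter COMMENT mode (saw '/*')
exit COMMENT mode (now at pos=12)
pos=12: emit RPAREN ')'
pos=14: emit LPAREN '('
pos=15: enter STRING mode
pos=15: emit STR "a" (now at pos=18)
pos=19: emit RPAREN ')'
DONE. 7 tokens: [MINUS, NUM, EQ, RPAREN, LPAREN, STR, RPAREN]
Position 14: char is '(' -> LPAREN

Answer: LPAREN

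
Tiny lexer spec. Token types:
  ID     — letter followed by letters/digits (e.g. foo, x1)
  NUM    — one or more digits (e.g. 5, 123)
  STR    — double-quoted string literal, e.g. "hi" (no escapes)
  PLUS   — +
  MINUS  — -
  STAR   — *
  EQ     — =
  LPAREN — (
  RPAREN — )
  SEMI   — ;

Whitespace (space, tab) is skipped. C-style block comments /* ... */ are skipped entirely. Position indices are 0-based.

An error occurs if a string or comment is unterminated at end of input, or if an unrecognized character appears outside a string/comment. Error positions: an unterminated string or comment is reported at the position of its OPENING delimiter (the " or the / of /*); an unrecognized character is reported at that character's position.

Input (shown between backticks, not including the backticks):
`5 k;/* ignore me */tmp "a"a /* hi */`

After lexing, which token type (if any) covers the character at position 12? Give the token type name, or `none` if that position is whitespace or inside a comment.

pos=0: emit NUM '5' (now at pos=1)
pos=2: emit ID 'k' (now at pos=3)
pos=3: emit SEMI ';'
pos=4: enter COMMENT mode (saw '/*')
exit COMMENT mode (now at pos=19)
pos=19: emit ID 'tmp' (now at pos=22)
pos=23: enter STRING mode
pos=23: emit STR "a" (now at pos=26)
pos=26: emit ID 'a' (now at pos=27)
pos=28: enter COMMENT mode (saw '/*')
exit COMMENT mode (now at pos=36)
DONE. 6 tokens: [NUM, ID, SEMI, ID, STR, ID]
Position 12: char is 'e' -> none

Answer: none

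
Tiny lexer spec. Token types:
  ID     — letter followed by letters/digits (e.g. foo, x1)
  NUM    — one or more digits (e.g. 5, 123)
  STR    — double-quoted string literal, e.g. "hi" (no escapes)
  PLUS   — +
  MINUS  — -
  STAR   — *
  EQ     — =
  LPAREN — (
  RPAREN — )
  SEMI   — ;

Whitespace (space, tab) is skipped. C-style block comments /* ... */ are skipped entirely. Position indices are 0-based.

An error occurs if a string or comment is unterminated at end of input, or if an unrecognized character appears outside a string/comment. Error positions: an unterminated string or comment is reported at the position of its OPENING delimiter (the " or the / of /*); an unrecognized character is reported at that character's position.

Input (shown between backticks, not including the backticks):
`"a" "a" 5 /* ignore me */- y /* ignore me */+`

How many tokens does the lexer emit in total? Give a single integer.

Answer: 6

Derivation:
pos=0: enter STRING mode
pos=0: emit STR "a" (now at pos=3)
pos=4: enter STRING mode
pos=4: emit STR "a" (now at pos=7)
pos=8: emit NUM '5' (now at pos=9)
pos=10: enter COMMENT mode (saw '/*')
exit COMMENT mode (now at pos=25)
pos=25: emit MINUS '-'
pos=27: emit ID 'y' (now at pos=28)
pos=29: enter COMMENT mode (saw '/*')
exit COMMENT mode (now at pos=44)
pos=44: emit PLUS '+'
DONE. 6 tokens: [STR, STR, NUM, MINUS, ID, PLUS]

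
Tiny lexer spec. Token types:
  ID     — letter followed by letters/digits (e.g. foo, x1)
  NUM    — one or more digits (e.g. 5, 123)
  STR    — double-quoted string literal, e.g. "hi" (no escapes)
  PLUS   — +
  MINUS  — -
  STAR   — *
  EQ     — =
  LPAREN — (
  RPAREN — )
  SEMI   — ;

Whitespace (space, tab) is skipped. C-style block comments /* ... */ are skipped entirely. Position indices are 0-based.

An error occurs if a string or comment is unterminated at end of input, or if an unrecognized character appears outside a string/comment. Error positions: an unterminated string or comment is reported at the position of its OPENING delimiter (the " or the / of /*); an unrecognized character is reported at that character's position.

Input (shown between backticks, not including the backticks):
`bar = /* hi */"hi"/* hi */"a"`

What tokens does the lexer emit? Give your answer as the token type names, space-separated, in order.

pos=0: emit ID 'bar' (now at pos=3)
pos=4: emit EQ '='
pos=6: enter COMMENT mode (saw '/*')
exit COMMENT mode (now at pos=14)
pos=14: enter STRING mode
pos=14: emit STR "hi" (now at pos=18)
pos=18: enter COMMENT mode (saw '/*')
exit COMMENT mode (now at pos=26)
pos=26: enter STRING mode
pos=26: emit STR "a" (now at pos=29)
DONE. 4 tokens: [ID, EQ, STR, STR]

Answer: ID EQ STR STR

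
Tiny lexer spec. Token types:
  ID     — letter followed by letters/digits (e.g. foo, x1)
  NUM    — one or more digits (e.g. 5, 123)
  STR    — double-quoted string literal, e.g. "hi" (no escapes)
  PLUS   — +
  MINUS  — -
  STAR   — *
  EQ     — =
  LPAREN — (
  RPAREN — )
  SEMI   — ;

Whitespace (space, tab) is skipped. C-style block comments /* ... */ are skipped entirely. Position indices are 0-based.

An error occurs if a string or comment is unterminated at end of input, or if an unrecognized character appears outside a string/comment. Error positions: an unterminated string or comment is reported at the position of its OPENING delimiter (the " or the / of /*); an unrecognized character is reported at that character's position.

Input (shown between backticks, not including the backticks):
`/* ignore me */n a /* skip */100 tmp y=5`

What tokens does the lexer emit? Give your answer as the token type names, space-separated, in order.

pos=0: enter COMMENT mode (saw '/*')
exit COMMENT mode (now at pos=15)
pos=15: emit ID 'n' (now at pos=16)
pos=17: emit ID 'a' (now at pos=18)
pos=19: enter COMMENT mode (saw '/*')
exit COMMENT mode (now at pos=29)
pos=29: emit NUM '100' (now at pos=32)
pos=33: emit ID 'tmp' (now at pos=36)
pos=37: emit ID 'y' (now at pos=38)
pos=38: emit EQ '='
pos=39: emit NUM '5' (now at pos=40)
DONE. 7 tokens: [ID, ID, NUM, ID, ID, EQ, NUM]

Answer: ID ID NUM ID ID EQ NUM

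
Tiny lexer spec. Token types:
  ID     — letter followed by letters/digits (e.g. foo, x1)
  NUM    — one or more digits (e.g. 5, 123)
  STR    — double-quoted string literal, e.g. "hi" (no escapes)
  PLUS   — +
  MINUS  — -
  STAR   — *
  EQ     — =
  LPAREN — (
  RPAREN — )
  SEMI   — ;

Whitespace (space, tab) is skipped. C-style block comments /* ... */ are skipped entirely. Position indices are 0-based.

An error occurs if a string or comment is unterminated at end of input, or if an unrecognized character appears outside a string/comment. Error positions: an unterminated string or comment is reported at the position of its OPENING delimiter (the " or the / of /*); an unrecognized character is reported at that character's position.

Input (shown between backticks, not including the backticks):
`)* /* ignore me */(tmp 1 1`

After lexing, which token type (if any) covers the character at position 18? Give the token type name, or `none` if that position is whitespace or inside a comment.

Answer: LPAREN

Derivation:
pos=0: emit RPAREN ')'
pos=1: emit STAR '*'
pos=3: enter COMMENT mode (saw '/*')
exit COMMENT mode (now at pos=18)
pos=18: emit LPAREN '('
pos=19: emit ID 'tmp' (now at pos=22)
pos=23: emit NUM '1' (now at pos=24)
pos=25: emit NUM '1' (now at pos=26)
DONE. 6 tokens: [RPAREN, STAR, LPAREN, ID, NUM, NUM]
Position 18: char is '(' -> LPAREN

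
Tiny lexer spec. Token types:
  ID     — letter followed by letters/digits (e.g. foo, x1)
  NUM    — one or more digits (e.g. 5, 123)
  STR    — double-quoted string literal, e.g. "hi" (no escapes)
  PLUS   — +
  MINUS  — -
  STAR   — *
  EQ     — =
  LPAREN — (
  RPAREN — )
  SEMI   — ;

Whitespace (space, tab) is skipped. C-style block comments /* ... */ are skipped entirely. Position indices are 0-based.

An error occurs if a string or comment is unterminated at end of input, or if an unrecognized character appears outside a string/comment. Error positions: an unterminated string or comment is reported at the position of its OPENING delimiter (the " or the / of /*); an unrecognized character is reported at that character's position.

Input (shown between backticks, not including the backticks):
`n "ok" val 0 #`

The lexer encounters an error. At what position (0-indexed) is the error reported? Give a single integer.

Answer: 13

Derivation:
pos=0: emit ID 'n' (now at pos=1)
pos=2: enter STRING mode
pos=2: emit STR "ok" (now at pos=6)
pos=7: emit ID 'val' (now at pos=10)
pos=11: emit NUM '0' (now at pos=12)
pos=13: ERROR — unrecognized char '#'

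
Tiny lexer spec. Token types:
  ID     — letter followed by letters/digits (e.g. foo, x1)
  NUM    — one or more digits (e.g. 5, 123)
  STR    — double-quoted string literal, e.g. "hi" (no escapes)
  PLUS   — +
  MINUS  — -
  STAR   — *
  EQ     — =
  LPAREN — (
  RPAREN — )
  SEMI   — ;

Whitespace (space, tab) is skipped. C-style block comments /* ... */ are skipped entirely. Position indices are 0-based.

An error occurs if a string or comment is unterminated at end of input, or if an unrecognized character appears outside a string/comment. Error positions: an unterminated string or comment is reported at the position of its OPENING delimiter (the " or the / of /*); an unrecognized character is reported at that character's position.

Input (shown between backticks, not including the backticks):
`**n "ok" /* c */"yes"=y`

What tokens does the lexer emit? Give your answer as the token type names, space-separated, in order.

pos=0: emit STAR '*'
pos=1: emit STAR '*'
pos=2: emit ID 'n' (now at pos=3)
pos=4: enter STRING mode
pos=4: emit STR "ok" (now at pos=8)
pos=9: enter COMMENT mode (saw '/*')
exit COMMENT mode (now at pos=16)
pos=16: enter STRING mode
pos=16: emit STR "yes" (now at pos=21)
pos=21: emit EQ '='
pos=22: emit ID 'y' (now at pos=23)
DONE. 7 tokens: [STAR, STAR, ID, STR, STR, EQ, ID]

Answer: STAR STAR ID STR STR EQ ID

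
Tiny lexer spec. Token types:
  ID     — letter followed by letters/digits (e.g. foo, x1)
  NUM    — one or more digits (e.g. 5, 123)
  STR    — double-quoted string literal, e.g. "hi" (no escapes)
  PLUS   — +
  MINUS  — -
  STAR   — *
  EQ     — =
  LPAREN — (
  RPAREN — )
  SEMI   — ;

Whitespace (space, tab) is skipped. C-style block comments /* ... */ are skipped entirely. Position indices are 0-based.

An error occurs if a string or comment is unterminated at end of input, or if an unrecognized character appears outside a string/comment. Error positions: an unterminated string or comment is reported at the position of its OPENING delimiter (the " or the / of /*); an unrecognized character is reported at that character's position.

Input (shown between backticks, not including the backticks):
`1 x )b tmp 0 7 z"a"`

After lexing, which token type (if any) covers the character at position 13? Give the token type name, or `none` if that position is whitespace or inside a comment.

pos=0: emit NUM '1' (now at pos=1)
pos=2: emit ID 'x' (now at pos=3)
pos=4: emit RPAREN ')'
pos=5: emit ID 'b' (now at pos=6)
pos=7: emit ID 'tmp' (now at pos=10)
pos=11: emit NUM '0' (now at pos=12)
pos=13: emit NUM '7' (now at pos=14)
pos=15: emit ID 'z' (now at pos=16)
pos=16: enter STRING mode
pos=16: emit STR "a" (now at pos=19)
DONE. 9 tokens: [NUM, ID, RPAREN, ID, ID, NUM, NUM, ID, STR]
Position 13: char is '7' -> NUM

Answer: NUM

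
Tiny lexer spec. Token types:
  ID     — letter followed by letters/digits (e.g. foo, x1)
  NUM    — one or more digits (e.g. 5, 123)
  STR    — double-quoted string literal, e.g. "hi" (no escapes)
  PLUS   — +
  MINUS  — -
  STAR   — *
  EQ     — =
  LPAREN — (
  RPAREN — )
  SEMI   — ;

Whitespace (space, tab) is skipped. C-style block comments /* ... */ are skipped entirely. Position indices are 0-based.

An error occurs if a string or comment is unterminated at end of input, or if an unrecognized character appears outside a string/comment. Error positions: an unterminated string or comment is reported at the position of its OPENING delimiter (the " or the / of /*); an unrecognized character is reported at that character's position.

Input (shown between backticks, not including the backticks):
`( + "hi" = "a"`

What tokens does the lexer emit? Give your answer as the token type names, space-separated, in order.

pos=0: emit LPAREN '('
pos=2: emit PLUS '+'
pos=4: enter STRING mode
pos=4: emit STR "hi" (now at pos=8)
pos=9: emit EQ '='
pos=11: enter STRING mode
pos=11: emit STR "a" (now at pos=14)
DONE. 5 tokens: [LPAREN, PLUS, STR, EQ, STR]

Answer: LPAREN PLUS STR EQ STR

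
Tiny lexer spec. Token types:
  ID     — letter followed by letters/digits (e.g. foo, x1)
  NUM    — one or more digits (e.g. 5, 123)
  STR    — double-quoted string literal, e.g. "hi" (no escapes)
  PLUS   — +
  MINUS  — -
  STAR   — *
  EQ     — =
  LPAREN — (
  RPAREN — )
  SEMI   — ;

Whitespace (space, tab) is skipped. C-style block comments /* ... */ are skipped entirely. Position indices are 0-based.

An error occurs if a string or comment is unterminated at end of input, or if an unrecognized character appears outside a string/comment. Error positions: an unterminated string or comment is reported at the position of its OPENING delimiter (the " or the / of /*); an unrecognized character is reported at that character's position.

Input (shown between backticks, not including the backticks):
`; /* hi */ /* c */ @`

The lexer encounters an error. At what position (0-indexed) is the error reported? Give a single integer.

pos=0: emit SEMI ';'
pos=2: enter COMMENT mode (saw '/*')
exit COMMENT mode (now at pos=10)
pos=11: enter COMMENT mode (saw '/*')
exit COMMENT mode (now at pos=18)
pos=19: ERROR — unrecognized char '@'

Answer: 19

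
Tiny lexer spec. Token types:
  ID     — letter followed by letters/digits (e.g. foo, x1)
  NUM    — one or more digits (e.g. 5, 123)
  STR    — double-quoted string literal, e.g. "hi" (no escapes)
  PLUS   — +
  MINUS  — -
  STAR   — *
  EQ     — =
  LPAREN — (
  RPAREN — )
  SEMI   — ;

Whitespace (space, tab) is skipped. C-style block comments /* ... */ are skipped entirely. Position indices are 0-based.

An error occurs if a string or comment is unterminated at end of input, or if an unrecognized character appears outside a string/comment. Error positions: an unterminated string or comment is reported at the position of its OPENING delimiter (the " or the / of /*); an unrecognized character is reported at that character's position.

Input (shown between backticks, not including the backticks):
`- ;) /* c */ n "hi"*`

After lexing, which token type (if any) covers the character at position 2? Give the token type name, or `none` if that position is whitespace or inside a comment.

Answer: SEMI

Derivation:
pos=0: emit MINUS '-'
pos=2: emit SEMI ';'
pos=3: emit RPAREN ')'
pos=5: enter COMMENT mode (saw '/*')
exit COMMENT mode (now at pos=12)
pos=13: emit ID 'n' (now at pos=14)
pos=15: enter STRING mode
pos=15: emit STR "hi" (now at pos=19)
pos=19: emit STAR '*'
DONE. 6 tokens: [MINUS, SEMI, RPAREN, ID, STR, STAR]
Position 2: char is ';' -> SEMI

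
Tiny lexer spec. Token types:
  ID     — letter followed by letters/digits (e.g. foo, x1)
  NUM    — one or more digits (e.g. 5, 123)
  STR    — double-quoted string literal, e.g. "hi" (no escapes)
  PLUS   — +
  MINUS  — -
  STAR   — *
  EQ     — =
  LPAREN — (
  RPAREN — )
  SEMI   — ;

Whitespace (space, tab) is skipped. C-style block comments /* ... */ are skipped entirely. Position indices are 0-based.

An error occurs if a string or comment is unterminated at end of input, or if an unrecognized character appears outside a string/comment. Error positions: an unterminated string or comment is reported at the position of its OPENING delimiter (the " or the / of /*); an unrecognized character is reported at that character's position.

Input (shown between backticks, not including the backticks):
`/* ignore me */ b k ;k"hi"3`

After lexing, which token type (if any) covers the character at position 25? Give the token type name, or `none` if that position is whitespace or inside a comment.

pos=0: enter COMMENT mode (saw '/*')
exit COMMENT mode (now at pos=15)
pos=16: emit ID 'b' (now at pos=17)
pos=18: emit ID 'k' (now at pos=19)
pos=20: emit SEMI ';'
pos=21: emit ID 'k' (now at pos=22)
pos=22: enter STRING mode
pos=22: emit STR "hi" (now at pos=26)
pos=26: emit NUM '3' (now at pos=27)
DONE. 6 tokens: [ID, ID, SEMI, ID, STR, NUM]
Position 25: char is '"' -> STR

Answer: STR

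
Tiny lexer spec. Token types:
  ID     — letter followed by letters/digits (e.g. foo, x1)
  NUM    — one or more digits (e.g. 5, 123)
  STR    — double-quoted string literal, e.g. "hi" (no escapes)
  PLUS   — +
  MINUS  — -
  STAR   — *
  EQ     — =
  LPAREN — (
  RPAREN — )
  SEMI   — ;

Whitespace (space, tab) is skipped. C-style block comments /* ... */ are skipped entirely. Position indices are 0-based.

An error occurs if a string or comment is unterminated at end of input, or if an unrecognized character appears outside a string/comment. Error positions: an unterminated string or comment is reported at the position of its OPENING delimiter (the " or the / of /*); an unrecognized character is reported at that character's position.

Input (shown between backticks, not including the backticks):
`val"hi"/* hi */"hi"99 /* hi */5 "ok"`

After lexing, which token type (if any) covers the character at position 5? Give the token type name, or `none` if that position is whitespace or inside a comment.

Answer: STR

Derivation:
pos=0: emit ID 'val' (now at pos=3)
pos=3: enter STRING mode
pos=3: emit STR "hi" (now at pos=7)
pos=7: enter COMMENT mode (saw '/*')
exit COMMENT mode (now at pos=15)
pos=15: enter STRING mode
pos=15: emit STR "hi" (now at pos=19)
pos=19: emit NUM '99' (now at pos=21)
pos=22: enter COMMENT mode (saw '/*')
exit COMMENT mode (now at pos=30)
pos=30: emit NUM '5' (now at pos=31)
pos=32: enter STRING mode
pos=32: emit STR "ok" (now at pos=36)
DONE. 6 tokens: [ID, STR, STR, NUM, NUM, STR]
Position 5: char is 'i' -> STR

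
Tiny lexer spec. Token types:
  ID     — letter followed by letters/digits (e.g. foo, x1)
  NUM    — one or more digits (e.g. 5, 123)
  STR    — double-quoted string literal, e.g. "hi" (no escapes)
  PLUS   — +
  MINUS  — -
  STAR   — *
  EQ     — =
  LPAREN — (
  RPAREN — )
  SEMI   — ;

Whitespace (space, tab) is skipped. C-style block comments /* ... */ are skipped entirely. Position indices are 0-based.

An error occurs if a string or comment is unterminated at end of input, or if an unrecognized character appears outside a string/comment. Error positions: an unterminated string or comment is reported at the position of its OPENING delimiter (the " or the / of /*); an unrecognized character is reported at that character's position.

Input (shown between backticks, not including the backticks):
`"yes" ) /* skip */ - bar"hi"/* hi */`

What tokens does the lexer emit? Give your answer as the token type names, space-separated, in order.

Answer: STR RPAREN MINUS ID STR

Derivation:
pos=0: enter STRING mode
pos=0: emit STR "yes" (now at pos=5)
pos=6: emit RPAREN ')'
pos=8: enter COMMENT mode (saw '/*')
exit COMMENT mode (now at pos=18)
pos=19: emit MINUS '-'
pos=21: emit ID 'bar' (now at pos=24)
pos=24: enter STRING mode
pos=24: emit STR "hi" (now at pos=28)
pos=28: enter COMMENT mode (saw '/*')
exit COMMENT mode (now at pos=36)
DONE. 5 tokens: [STR, RPAREN, MINUS, ID, STR]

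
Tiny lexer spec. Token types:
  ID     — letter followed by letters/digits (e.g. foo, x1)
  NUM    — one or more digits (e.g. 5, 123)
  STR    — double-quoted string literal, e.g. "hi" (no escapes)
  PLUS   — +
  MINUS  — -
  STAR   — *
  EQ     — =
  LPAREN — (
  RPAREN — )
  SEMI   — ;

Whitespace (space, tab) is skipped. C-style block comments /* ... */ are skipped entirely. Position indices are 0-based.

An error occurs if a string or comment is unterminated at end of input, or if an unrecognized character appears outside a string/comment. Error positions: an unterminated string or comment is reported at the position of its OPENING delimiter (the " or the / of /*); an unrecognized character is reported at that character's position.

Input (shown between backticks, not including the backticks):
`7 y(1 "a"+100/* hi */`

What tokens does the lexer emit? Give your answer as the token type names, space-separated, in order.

Answer: NUM ID LPAREN NUM STR PLUS NUM

Derivation:
pos=0: emit NUM '7' (now at pos=1)
pos=2: emit ID 'y' (now at pos=3)
pos=3: emit LPAREN '('
pos=4: emit NUM '1' (now at pos=5)
pos=6: enter STRING mode
pos=6: emit STR "a" (now at pos=9)
pos=9: emit PLUS '+'
pos=10: emit NUM '100' (now at pos=13)
pos=13: enter COMMENT mode (saw '/*')
exit COMMENT mode (now at pos=21)
DONE. 7 tokens: [NUM, ID, LPAREN, NUM, STR, PLUS, NUM]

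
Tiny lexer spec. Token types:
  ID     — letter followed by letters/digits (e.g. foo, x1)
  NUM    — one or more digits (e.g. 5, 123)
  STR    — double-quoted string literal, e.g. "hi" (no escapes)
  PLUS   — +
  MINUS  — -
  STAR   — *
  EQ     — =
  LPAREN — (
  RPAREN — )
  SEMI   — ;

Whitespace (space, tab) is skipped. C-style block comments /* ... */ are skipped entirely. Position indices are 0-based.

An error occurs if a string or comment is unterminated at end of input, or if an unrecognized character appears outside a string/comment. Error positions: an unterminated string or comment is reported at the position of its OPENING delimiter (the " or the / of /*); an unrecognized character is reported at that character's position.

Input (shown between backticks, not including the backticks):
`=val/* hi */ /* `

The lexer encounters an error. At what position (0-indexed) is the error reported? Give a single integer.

Answer: 13

Derivation:
pos=0: emit EQ '='
pos=1: emit ID 'val' (now at pos=4)
pos=4: enter COMMENT mode (saw '/*')
exit COMMENT mode (now at pos=12)
pos=13: enter COMMENT mode (saw '/*')
pos=13: ERROR — unterminated comment (reached EOF)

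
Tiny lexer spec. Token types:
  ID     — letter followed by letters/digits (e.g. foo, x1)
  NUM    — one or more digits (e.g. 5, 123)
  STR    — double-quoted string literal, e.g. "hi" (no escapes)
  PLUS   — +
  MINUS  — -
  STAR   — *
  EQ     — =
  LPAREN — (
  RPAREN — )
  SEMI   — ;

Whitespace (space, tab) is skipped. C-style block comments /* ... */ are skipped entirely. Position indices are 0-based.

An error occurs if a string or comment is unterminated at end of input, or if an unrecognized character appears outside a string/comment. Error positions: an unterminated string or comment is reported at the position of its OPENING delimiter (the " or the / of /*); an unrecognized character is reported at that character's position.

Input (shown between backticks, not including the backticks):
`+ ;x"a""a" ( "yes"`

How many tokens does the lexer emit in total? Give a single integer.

Answer: 7

Derivation:
pos=0: emit PLUS '+'
pos=2: emit SEMI ';'
pos=3: emit ID 'x' (now at pos=4)
pos=4: enter STRING mode
pos=4: emit STR "a" (now at pos=7)
pos=7: enter STRING mode
pos=7: emit STR "a" (now at pos=10)
pos=11: emit LPAREN '('
pos=13: enter STRING mode
pos=13: emit STR "yes" (now at pos=18)
DONE. 7 tokens: [PLUS, SEMI, ID, STR, STR, LPAREN, STR]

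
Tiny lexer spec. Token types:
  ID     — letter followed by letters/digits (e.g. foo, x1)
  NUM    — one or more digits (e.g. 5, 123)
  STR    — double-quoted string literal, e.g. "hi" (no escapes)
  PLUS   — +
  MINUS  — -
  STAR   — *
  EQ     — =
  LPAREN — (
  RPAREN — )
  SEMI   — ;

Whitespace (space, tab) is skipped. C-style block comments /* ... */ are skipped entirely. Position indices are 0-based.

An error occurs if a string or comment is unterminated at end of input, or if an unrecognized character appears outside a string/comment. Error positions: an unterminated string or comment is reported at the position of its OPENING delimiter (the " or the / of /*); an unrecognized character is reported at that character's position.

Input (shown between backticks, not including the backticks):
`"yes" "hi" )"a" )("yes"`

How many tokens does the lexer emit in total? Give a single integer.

Answer: 7

Derivation:
pos=0: enter STRING mode
pos=0: emit STR "yes" (now at pos=5)
pos=6: enter STRING mode
pos=6: emit STR "hi" (now at pos=10)
pos=11: emit RPAREN ')'
pos=12: enter STRING mode
pos=12: emit STR "a" (now at pos=15)
pos=16: emit RPAREN ')'
pos=17: emit LPAREN '('
pos=18: enter STRING mode
pos=18: emit STR "yes" (now at pos=23)
DONE. 7 tokens: [STR, STR, RPAREN, STR, RPAREN, LPAREN, STR]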